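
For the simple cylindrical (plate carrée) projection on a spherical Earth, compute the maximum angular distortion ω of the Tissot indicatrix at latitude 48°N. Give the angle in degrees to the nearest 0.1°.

In the plate carrée (x = Rλ, y = Rφ), meridians are true-scale (h = 1) and parallels are stretched by k = sec φ.
At 48°: h = 1.000, k = 1.494; principal scales a = 1.494, b = 1.000.
sin(ω/2) = (a − b)/(a + b) = 0.4945/2.494 = 0.1982, so ω = 2 arcsin(0.1982) ≈ 22.9°.

22.9°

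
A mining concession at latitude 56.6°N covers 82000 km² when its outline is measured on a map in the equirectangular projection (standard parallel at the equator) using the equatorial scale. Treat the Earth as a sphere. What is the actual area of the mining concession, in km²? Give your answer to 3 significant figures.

45100 km²

Plate carrée maps x = Rλ, y = Rφ. The meridian scale is h = 1 and the parallel scale is k = 1/cos φ = sec φ.
Areal scale = h·k = 1 × sec φ; at 56.6°, h = 1.000, k = 1.817, so h·k = 1.817.
True area = apparent / (areal scale) = 82000 / 1.817 ≈ 45100 km².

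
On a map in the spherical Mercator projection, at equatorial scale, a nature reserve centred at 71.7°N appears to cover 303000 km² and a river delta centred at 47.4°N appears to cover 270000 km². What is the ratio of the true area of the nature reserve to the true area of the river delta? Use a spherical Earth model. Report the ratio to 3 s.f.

Since Mercator area scale is 1/cos²φ, the true area equals the apparent area multiplied by cos²φ.
True area of nature reserve: 303000 × cos²(71.7°) = 303000 × 0.09859 = 29870 km².
True area of river delta: 270000 × cos²(47.4°) = 270000 × 0.4582 = 123700 km².
Ratio = 29870 / 123700 ≈ 0.241.

0.241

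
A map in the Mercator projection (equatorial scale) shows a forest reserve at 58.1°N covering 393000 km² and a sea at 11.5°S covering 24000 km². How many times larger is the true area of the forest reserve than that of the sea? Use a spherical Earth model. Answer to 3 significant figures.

On Mercator the areal scale is sec²φ, so true area = apparent × cos²φ.
True area of forest reserve: 393000 × cos²(58.1°) = 393000 × 0.2792 = 109700 km².
True area of sea: 24000 × cos²(11.5°) = 24000 × 0.9603 = 23050 km².
Ratio = 109700 / 23050 ≈ 4.76.

4.76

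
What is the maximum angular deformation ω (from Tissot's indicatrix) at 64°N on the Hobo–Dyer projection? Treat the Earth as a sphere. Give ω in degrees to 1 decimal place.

The Hobo–Dyer projection is cylindrical equal-area with φ₀ = 37.5°. For cylindrical equal-area with standard parallel φ₀, h = cos φ / cos φ₀ and k = cos φ₀ / cos φ, so h·k = 1.
At 64°: h = 0.5526, k = 1.810; principal scales a = 1.810, b = 0.5526.
sin(ω/2) = (a − b)/(a + b) = 1.257/2.362 = 0.5322, so ω = 2 arcsin(0.5322) ≈ 64.3°.

64.3°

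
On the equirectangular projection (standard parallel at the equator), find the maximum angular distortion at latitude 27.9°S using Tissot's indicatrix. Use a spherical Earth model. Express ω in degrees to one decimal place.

7.1°

For the equirectangular projection with φ₀ = 0 (plate carrée), h = 1 along meridians and k = sec φ along parallels.
At 27.9°: h = 1.000, k = 1.132; principal scales a = 1.132, b = 1.000.
sin(ω/2) = (a − b)/(a + b) = 0.1315/2.132 = 0.06170, so ω = 2 arcsin(0.06170) ≈ 7.1°.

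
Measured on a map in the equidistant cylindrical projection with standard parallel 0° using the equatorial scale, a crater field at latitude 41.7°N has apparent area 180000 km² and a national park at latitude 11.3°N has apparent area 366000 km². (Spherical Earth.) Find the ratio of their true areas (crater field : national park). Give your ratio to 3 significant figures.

0.374

On the plate carrée, areal scale = h·k = 1 × sec φ, so true area = apparent × cos φ.
True area of crater field: 180000 × cos(41.7°) = 180000 × 0.7466 = 134400 km².
True area of national park: 366000 × cos(11.3°) = 366000 × 0.9806 = 358900 km².
Ratio = 134400 / 358900 ≈ 0.374.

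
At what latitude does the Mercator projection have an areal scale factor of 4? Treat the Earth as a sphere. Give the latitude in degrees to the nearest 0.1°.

60.0°

Mercator areal scale is sec²φ.
sec²φ = 4  ⇒  cos²φ = 0.2500  ⇒  cos φ = 0.5000.
φ = arccos(0.5000) ≈ 60.0°.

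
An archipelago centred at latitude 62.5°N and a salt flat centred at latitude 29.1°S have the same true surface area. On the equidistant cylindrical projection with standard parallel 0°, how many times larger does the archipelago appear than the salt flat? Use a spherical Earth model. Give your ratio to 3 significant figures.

1.89

For the equirectangular projection with φ₀ = 0 (plate carrée), h = 1 along meridians and k = sec φ along parallels.
Areal scale at 62.5°: h·k = 1.000 × 2.166 = 2.166.
Areal scale at 29.1°: h·k = 1.000 × 1.144 = 1.144.
Ratio = 2.166/1.144 ≈ 1.89.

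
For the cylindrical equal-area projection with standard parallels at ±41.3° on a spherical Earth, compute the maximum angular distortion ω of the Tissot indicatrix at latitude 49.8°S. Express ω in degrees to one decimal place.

17.3°

A cylindrical equal-area projection with standard parallel φ₀ has meridian scale h = cos φ / cos φ₀ and parallel scale k = cos φ₀ / cos φ (so areas are preserved, h·k = 1).
At 49.8°: h = 0.8592, k = 1.164; principal scales a = 1.164, b = 0.8592.
sin(ω/2) = (a − b)/(a + b) = 0.3048/2.023 = 0.1506, so ω = 2 arcsin(0.1506) ≈ 17.3°.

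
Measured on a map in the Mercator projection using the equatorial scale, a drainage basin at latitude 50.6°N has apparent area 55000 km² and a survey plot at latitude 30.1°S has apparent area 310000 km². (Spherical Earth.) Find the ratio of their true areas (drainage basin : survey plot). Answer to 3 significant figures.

0.0955

On Mercator the areal scale is sec²φ, so true area = apparent × cos²φ.
True area of drainage basin: 55000 × cos²(50.6°) = 55000 × 0.4029 = 22160 km².
True area of survey plot: 310000 × cos²(30.1°) = 310000 × 0.7485 = 232000 km².
Ratio = 22160 / 232000 ≈ 0.0955.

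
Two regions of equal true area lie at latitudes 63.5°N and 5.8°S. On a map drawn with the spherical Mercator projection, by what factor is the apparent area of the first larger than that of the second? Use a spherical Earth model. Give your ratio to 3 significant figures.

4.97

Mercator areal scale is sec²φ.
At 63.5°: sec²(63.5°) = 1/0.4462² = 5.023.
At 5.8°: sec²(5.8°) = 1/0.9949² = 1.010.
Ratio = 5.023/1.010 = cos²(5.8°)/cos²(63.5°) ≈ 4.97.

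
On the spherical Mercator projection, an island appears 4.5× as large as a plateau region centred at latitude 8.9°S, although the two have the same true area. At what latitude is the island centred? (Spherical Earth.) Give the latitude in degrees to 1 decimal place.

62.2°

On Mercator, (apparent₁)/(apparent₂) = sec²φ₁ / sec²φ₂ when true areas are equal.
cos²φ₂ / cos²φ₁ = 4.5  ⇒  cos φ₁ = cos 8.9° / √4.5 = 0.9880/2.121 = 0.4657.
φ₁ = arccos(0.4657) ≈ 62.2°.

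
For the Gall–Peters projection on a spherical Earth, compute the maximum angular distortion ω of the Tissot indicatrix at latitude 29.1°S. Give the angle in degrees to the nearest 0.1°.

The Gall–Peters projection is cylindrical equal-area with φ₀ = 45°. For cylindrical equal-area with standard parallel φ₀, h = cos φ / cos φ₀ and k = cos φ₀ / cos φ, so h·k = 1.
At 29.1°: h = 1.236, k = 0.8093; principal scales a = 1.236, b = 0.8093.
sin(ω/2) = (a − b)/(a + b) = 0.4264/2.045 = 0.2085, so ω = 2 arcsin(0.2085) ≈ 24.1°.

24.1°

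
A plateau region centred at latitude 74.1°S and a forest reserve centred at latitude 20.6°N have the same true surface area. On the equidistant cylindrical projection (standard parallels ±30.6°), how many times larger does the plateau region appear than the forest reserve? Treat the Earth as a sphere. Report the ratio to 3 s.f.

3.42

In the equirectangular projection with standard parallel φ₀ = 30.6° (x = Rλ cos φ₀, y = Rφ), meridians are true-scale (h = 1) and the parallel scale is k = cos φ₀ / cos φ.
Areal scale at 74.1°: h·k = 1.000 × 3.142 = 3.142.
Areal scale at 20.6°: h·k = 1.000 × 0.9195 = 0.9195.
Ratio = 3.142/0.9195 ≈ 3.42.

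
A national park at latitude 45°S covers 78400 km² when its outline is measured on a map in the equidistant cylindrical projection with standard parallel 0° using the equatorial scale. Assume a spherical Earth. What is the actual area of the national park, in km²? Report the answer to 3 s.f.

55400 km²

For the equirectangular projection with φ₀ = 0 (plate carrée), h = 1 along meridians and k = sec φ along parallels.
Areal scale = h·k = 1 × sec φ; at 45°, h = 1.000, k = 1.414, so h·k = 1.414.
True area = apparent / (areal scale) = 78400 / 1.414 ≈ 55400 km².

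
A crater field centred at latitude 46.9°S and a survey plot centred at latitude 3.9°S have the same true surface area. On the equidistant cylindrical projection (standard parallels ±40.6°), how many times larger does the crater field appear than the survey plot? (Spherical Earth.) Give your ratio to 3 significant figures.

1.46

In the equirectangular projection with standard parallel φ₀ = 40.6° (x = Rλ cos φ₀, y = Rφ), meridians are true-scale (h = 1) and the parallel scale is k = cos φ₀ / cos φ.
Areal scale at 46.9°: h·k = 1.000 × 1.111 = 1.111.
Areal scale at 3.9°: h·k = 1.000 × 0.7610 = 0.7610.
Ratio = 1.111/0.7610 ≈ 1.46.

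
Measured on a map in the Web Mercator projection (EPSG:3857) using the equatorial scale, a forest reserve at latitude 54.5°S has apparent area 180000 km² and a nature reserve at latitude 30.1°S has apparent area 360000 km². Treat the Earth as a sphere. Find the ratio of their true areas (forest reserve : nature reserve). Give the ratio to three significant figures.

Since Mercator area scale is 1/cos²φ, the true area equals the apparent area multiplied by cos²φ.
True area of forest reserve: 180000 × cos²(54.5°) = 180000 × 0.3372 = 60700 km².
True area of nature reserve: 360000 × cos²(30.1°) = 360000 × 0.7485 = 269500 km².
Ratio = 60700 / 269500 ≈ 0.225.

0.225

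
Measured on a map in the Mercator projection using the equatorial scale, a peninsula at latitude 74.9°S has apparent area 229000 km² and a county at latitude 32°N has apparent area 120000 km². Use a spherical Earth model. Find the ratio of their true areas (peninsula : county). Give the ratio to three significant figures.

0.180

Since Mercator area scale is 1/cos²φ, the true area equals the apparent area multiplied by cos²φ.
True area of peninsula: 229000 × cos²(74.9°) = 229000 × 0.06786 = 15540 km².
True area of county: 120000 × cos²(32°) = 120000 × 0.7192 = 86300 km².
Ratio = 15540 / 86300 ≈ 0.180.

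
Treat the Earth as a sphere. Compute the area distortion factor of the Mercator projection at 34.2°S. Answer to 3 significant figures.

For Mercator, h = k = sec φ (a conformal cylindrical projection has a single point scale, 1/cos φ).
Areal scale = k² = sec²φ = 1/cos²(34.2°) = 1/0.8271² = 1.462.

1.46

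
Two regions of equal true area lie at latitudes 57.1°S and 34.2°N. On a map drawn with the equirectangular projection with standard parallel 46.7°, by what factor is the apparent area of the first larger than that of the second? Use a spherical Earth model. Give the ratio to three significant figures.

With standard parallel φ₀ = 46.7°, the equirectangular projection gives x = Rλ cos φ₀, y = Rφ, so h = 1 and k = cos 46.7° / cos φ.
Areal scale at 57.1°: h·k = 1.000 × 1.263 = 1.263.
Areal scale at 34.2°: h·k = 1.000 × 0.8292 = 0.8292.
Ratio = 1.263/0.8292 ≈ 1.52.

1.52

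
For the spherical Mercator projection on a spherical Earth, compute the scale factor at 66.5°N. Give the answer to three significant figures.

The Mercator projection is conformal; its linear scale factor is the same in every direction and equals sec φ = 1/cos φ.
k = 1/cos 66.5° = 1/0.3987 = 2.508.

2.51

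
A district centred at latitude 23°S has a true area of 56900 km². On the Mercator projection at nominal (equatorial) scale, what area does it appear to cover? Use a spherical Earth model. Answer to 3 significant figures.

67200 km²

The Mercator projection is conformal; its linear scale factor is the same in every direction and equals sec φ = 1/cos φ.
Areal scale = k² = sec²φ = 1/cos²(23°) = 1/0.9205² = 1.180.
Apparent area = 56900 × 1.180 ≈ 67200 km².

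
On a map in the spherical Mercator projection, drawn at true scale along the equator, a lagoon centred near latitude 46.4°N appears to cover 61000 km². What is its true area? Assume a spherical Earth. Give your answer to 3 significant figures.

The Mercator projection is conformal; its linear scale factor is the same in every direction and equals sec φ = 1/cos φ.
Areal scale = k² = sec²φ = 1/cos²(46.4°) = 1/0.6896² = 2.103.
True area = apparent / (areal scale) = 61000 / 2.103 ≈ 29000 km².

29000 km²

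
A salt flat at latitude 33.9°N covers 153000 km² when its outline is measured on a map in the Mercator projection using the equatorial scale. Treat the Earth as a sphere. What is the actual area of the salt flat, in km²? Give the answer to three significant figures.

105000 km²

Mercator is conformal, so the point scale is isotropic: h = k = sec φ = 1/cos φ.
Areal scale = k² = sec²φ = 1/cos²(33.9°) = 1/0.8300² = 1.452.
True area = apparent / (areal scale) = 153000 / 1.452 ≈ 105000 km².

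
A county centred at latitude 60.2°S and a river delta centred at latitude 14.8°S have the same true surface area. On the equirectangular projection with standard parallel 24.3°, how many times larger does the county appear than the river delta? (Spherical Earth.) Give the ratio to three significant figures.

The equidistant cylindrical projection with φ₀ = 24.3° has h = 1 (meridians true) and k = cos φ₀ / cos φ along parallels.
Areal scale at 60.2°: h·k = 1.000 × 1.834 = 1.834.
Areal scale at 14.8°: h·k = 1.000 × 0.9427 = 0.9427.
Ratio = 1.834/0.9427 ≈ 1.95.

1.95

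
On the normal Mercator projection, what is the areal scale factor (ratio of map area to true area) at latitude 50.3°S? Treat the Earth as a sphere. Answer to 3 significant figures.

For Mercator, h = k = sec φ (a conformal cylindrical projection has a single point scale, 1/cos φ).
Areal scale = k² = sec²φ = 1/cos²(50.3°) = 1/0.6388² = 2.451.

2.45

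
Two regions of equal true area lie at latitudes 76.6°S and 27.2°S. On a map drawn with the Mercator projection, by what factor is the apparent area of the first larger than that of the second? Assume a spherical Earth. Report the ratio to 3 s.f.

On Mercator, area is exaggerated by sec²φ = 1/cos²φ.
At 76.6°: sec²(76.6°) = 1/0.2317² = 18.62.
At 27.2°: sec²(27.2°) = 1/0.8894² = 1.264.
Ratio = 18.62/1.264 = cos²(27.2°)/cos²(76.6°) ≈ 14.7.

14.7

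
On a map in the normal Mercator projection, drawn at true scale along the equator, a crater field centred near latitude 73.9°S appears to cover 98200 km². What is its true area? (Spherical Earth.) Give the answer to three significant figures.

Mercator is conformal, so the point scale is isotropic: h = k = sec φ = 1/cos φ.
Areal scale = k² = sec²φ = 1/cos²(73.9°) = 1/0.2773² = 13.00.
True area = apparent / (areal scale) = 98200 / 13.00 ≈ 7550 km².

7550 km²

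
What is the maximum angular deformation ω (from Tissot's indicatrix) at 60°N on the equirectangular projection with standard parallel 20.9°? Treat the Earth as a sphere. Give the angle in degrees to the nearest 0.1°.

In the equirectangular projection with standard parallel φ₀ = 20.9° (x = Rλ cos φ₀, y = Rφ), meridians are true-scale (h = 1) and the parallel scale is k = cos φ₀ / cos φ.
At 60°: h = 1.000, k = 1.868; principal scales a = 1.868, b = 1.000.
sin(ω/2) = (a − b)/(a + b) = 0.8684/2.868 = 0.3027, so ω = 2 arcsin(0.3027) ≈ 35.2°.

35.2°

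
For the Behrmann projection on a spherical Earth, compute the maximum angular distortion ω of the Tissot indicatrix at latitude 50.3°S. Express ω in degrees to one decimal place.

Behrmann is a cylindrical equal-area projection with standard parallels at ±30°. Cylindrical equal-area (φ₀ = 30°): h = cos φ / cos 30° along meridians, k = cos 30° / cos φ along parallels; h·k = 1.
At 50.3°: h = 0.7376, k = 1.356; principal scales a = 1.356, b = 0.7376.
sin(ω/2) = (a − b)/(a + b) = 0.6182/2.093 = 0.2953, so ω = 2 arcsin(0.2953) ≈ 34.4°.

34.4°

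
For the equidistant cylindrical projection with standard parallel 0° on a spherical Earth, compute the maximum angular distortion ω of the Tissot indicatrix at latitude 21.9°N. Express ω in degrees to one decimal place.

4.3°

In the plate carrée (x = Rλ, y = Rφ), meridians are true-scale (h = 1) and parallels are stretched by k = sec φ.
At 21.9°: h = 1.000, k = 1.078; principal scales a = 1.078, b = 1.000.
sin(ω/2) = (a − b)/(a + b) = 0.07778/2.078 = 0.03743, so ω = 2 arcsin(0.03743) ≈ 4.3°.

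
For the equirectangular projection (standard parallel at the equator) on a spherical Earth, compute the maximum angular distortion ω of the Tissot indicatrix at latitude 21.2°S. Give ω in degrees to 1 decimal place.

For the equirectangular projection with φ₀ = 0 (plate carrée), h = 1 along meridians and k = sec φ along parallels.
At 21.2°: h = 1.000, k = 1.073; principal scales a = 1.073, b = 1.000.
sin(ω/2) = (a − b)/(a + b) = 0.07259/2.073 = 0.03502, so ω = 2 arcsin(0.03502) ≈ 4.0°.

4.0°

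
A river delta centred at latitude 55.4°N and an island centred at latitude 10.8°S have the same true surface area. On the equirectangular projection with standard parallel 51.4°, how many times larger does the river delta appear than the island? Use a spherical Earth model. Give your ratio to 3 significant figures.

1.73

With standard parallel φ₀ = 51.4°, the equirectangular projection gives x = Rλ cos φ₀, y = Rφ, so h = 1 and k = cos 51.4° / cos φ.
Areal scale at 55.4°: h·k = 1.000 × 1.099 = 1.099.
Areal scale at 10.8°: h·k = 1.000 × 0.6351 = 0.6351.
Ratio = 1.099/0.6351 ≈ 1.73.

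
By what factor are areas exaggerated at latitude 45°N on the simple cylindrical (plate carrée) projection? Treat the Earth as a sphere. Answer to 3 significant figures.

In the plate carrée (x = Rλ, y = Rφ), meridians are true-scale (h = 1) and parallels are stretched by k = sec φ.
Areal scale = h·k = 1 × sec φ; at 45°, h = 1.000, k = 1.414, so h·k = 1.414.

1.41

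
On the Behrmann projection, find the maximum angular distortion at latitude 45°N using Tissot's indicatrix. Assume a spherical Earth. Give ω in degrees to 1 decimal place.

23.1°

Behrmann is a cylindrical equal-area projection with standard parallels at ±30°. For cylindrical equal-area with standard parallel φ₀, h = cos φ / cos φ₀ and k = cos φ₀ / cos φ, so h·k = 1.
At 45°: h = 0.8165, k = 1.225; principal scales a = 1.225, b = 0.8165.
sin(ω/2) = (a − b)/(a + b) = 0.4082/2.041 = 0.2000, so ω = 2 arcsin(0.2000) ≈ 23.1°.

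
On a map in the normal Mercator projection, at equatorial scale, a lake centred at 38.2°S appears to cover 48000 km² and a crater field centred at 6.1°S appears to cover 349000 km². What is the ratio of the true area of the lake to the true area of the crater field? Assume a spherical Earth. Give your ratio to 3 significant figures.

On Mercator the areal scale is sec²φ, so true area = apparent × cos²φ.
True area of lake: 48000 × cos²(38.2°) = 48000 × 0.6176 = 29640 km².
True area of crater field: 349000 × cos²(6.1°) = 349000 × 0.9887 = 345100 km².
Ratio = 29640 / 345100 ≈ 0.0859.

0.0859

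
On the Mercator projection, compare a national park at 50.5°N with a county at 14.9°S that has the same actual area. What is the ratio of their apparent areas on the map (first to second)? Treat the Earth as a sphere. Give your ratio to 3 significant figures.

2.31

Mercator is conformal with k = sec φ, so areal scale = k² = sec²φ.
At 50.5°: sec²(50.5°) = 1/0.6361² = 2.472.
At 14.9°: sec²(14.9°) = 1/0.9664² = 1.071.
Ratio = 2.472/1.071 = cos²(14.9°)/cos²(50.5°) ≈ 2.31.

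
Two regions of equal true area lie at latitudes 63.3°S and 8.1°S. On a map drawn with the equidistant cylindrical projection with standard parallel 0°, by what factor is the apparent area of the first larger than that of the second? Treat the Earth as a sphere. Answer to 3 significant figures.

2.20

In the plate carrée (x = Rλ, y = Rφ), meridians are true-scale (h = 1) and parallels are stretched by k = sec φ.
Areal scale at 63.3°: h·k = 1.000 × 2.226 = 2.226.
Areal scale at 8.1°: h·k = 1.000 × 1.010 = 1.010.
Ratio = 2.226/1.010 ≈ 2.20.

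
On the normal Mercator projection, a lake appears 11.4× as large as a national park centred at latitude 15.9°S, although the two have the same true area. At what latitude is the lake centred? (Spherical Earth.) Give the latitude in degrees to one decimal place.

On Mercator, (apparent₁)/(apparent₂) = sec²φ₁ / sec²φ₂ when true areas are equal.
cos²φ₂ / cos²φ₁ = 11.4  ⇒  cos φ₁ = cos 15.9° / √11.4 = 0.9617/3.376 = 0.2848.
φ₁ = arccos(0.2848) ≈ 73.5°.

73.5°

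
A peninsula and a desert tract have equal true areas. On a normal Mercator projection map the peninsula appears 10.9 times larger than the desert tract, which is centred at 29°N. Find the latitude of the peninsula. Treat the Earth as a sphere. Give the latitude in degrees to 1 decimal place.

74.6°

Mercator areal scale is sec²φ, so apparent-area ratio = sec²φ₁ / sec²φ₂ = cos²φ₂ / cos²φ₁.
cos²φ₂ / cos²φ₁ = 10.9  ⇒  cos φ₁ = cos 29° / √10.9 = 0.8746/3.302 = 0.2649.
φ₁ = arccos(0.2649) ≈ 74.6°.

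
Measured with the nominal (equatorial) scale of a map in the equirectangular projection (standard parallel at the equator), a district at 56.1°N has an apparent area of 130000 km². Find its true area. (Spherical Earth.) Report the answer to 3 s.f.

Plate carrée maps x = Rλ, y = Rφ. The meridian scale is h = 1 and the parallel scale is k = 1/cos φ = sec φ.
Areal scale = h·k = 1 × sec φ; at 56.1°, h = 1.000, k = 1.793, so h·k = 1.793.
True area = apparent / (areal scale) = 130000 / 1.793 ≈ 72500 km².

72500 km²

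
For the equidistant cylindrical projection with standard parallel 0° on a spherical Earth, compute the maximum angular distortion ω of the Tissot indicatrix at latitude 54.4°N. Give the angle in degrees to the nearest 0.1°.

In the plate carrée (x = Rλ, y = Rφ), meridians are true-scale (h = 1) and parallels are stretched by k = sec φ.
At 54.4°: h = 1.000, k = 1.718; principal scales a = 1.718, b = 1.000.
sin(ω/2) = (a − b)/(a + b) = 0.7179/2.718 = 0.2641, so ω = 2 arcsin(0.2641) ≈ 30.6°.

30.6°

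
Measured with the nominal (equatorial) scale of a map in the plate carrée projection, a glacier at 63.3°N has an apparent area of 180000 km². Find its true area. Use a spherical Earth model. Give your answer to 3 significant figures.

80900 km²

For the equirectangular projection with φ₀ = 0 (plate carrée), h = 1 along meridians and k = sec φ along parallels.
Areal scale = h·k = 1 × sec φ; at 63.3°, h = 1.000, k = 2.226, so h·k = 2.226.
True area = apparent / (areal scale) = 180000 / 2.226 ≈ 80900 km².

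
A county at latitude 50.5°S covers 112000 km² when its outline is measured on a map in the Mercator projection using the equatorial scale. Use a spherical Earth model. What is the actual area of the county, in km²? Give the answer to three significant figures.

45300 km²

Mercator is conformal, so the point scale is isotropic: h = k = sec φ = 1/cos φ.
Areal scale = k² = sec²φ = 1/cos²(50.5°) = 1/0.6361² = 2.472.
True area = apparent / (areal scale) = 112000 / 2.472 ≈ 45300 km².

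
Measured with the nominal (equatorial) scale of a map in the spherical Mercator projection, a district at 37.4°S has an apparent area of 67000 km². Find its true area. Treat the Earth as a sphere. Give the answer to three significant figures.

42300 km²

The Mercator projection is conformal; its linear scale factor is the same in every direction and equals sec φ = 1/cos φ.
Areal scale = k² = sec²φ = 1/cos²(37.4°) = 1/0.7944² = 1.585.
True area = apparent / (areal scale) = 67000 / 1.585 ≈ 42300 km².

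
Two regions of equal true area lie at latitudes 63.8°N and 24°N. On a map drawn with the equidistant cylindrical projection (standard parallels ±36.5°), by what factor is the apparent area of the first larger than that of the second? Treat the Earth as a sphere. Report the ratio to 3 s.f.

The equidistant cylindrical projection with φ₀ = 36.5° has h = 1 (meridians true) and k = cos φ₀ / cos φ along parallels.
Areal scale at 63.8°: h·k = 1.000 × 1.821 = 1.821.
Areal scale at 24°: h·k = 1.000 × 0.8799 = 0.8799.
Ratio = 1.821/0.8799 ≈ 2.07.

2.07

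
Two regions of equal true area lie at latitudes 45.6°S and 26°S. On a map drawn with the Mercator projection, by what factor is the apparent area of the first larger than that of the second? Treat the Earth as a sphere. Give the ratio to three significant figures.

Mercator areal scale is sec²φ.
At 45.6°: sec²(45.6°) = 1/0.6997² = 2.043.
At 26°: sec²(26°) = 1/0.8988² = 1.238.
Ratio = 2.043/1.238 = cos²(26°)/cos²(45.6°) ≈ 1.65.

1.65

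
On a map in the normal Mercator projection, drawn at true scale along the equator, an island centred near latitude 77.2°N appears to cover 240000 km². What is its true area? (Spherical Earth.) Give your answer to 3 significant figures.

11800 km²

For Mercator, h = k = sec φ (a conformal cylindrical projection has a single point scale, 1/cos φ).
Areal scale = k² = sec²φ = 1/cos²(77.2°) = 1/0.2215² = 20.37.
True area = apparent / (areal scale) = 240000 / 20.37 ≈ 11800 km².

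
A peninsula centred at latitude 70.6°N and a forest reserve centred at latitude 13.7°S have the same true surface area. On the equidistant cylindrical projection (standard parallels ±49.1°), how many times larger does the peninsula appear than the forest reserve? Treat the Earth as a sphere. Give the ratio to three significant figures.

2.92

With standard parallel φ₀ = 49.1°, the equirectangular projection gives x = Rλ cos φ₀, y = Rφ, so h = 1 and k = cos 49.1° / cos φ.
Areal scale at 70.6°: h·k = 1.000 × 1.971 = 1.971.
Areal scale at 13.7°: h·k = 1.000 × 0.6739 = 0.6739.
Ratio = 1.971/0.6739 ≈ 2.92.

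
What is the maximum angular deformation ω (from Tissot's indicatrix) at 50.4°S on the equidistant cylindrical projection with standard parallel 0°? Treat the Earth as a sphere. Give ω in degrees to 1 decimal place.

25.6°

In the plate carrée (x = Rλ, y = Rφ), meridians are true-scale (h = 1) and parallels are stretched by k = sec φ.
At 50.4°: h = 1.000, k = 1.569; principal scales a = 1.569, b = 1.000.
sin(ω/2) = (a − b)/(a + b) = 0.5688/2.569 = 0.2214, so ω = 2 arcsin(0.2214) ≈ 25.6°.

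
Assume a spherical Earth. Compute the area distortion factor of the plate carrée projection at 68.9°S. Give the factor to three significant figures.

Plate carrée maps x = Rλ, y = Rφ. The meridian scale is h = 1 and the parallel scale is k = 1/cos φ = sec φ.
Areal scale = h·k = 1 × sec φ; at 68.9°, h = 1.000, k = 2.778, so h·k = 2.778.

2.78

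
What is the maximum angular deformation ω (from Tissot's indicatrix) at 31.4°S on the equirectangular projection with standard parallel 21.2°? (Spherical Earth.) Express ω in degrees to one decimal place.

In the equirectangular projection with standard parallel φ₀ = 21.2° (x = Rλ cos φ₀, y = Rφ), meridians are true-scale (h = 1) and the parallel scale is k = cos φ₀ / cos φ.
At 31.4°: h = 1.000, k = 1.092; principal scales a = 1.092, b = 1.000.
sin(ω/2) = (a − b)/(a + b) = 0.09229/2.092 = 0.04411, so ω = 2 arcsin(0.04411) ≈ 5.1°.

5.1°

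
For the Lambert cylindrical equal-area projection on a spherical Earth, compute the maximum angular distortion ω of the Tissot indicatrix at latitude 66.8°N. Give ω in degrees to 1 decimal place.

The Lambert cylindrical equal-area projection is the cylindrical equal-area projection with its standard parallel at the equator (φ₀ = 0). Cylindrical equal-area (φ₀ = 0°): h = cos φ / cos 0° along meridians, k = cos 0° / cos φ along parallels; h·k = 1.
At 66.8°: h = 0.3939, k = 2.538; principal scales a = 2.538, b = 0.3939.
sin(ω/2) = (a − b)/(a + b) = 2.145/2.932 = 0.7313, so ω = 2 arcsin(0.7313) ≈ 94.0°.

94.0°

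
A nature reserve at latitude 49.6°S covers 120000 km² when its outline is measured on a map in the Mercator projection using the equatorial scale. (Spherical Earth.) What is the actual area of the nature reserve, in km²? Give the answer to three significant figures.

For Mercator, h = k = sec φ (a conformal cylindrical projection has a single point scale, 1/cos φ).
Areal scale = k² = sec²φ = 1/cos²(49.6°) = 1/0.6481² = 2.381.
True area = apparent / (areal scale) = 120000 / 2.381 ≈ 50400 km².

50400 km²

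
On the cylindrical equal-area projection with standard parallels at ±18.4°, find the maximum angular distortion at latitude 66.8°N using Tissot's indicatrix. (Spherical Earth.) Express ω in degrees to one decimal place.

89.8°

Cylindrical equal-area (φ₀ = 18.4°): h = cos φ / cos 18.4° along meridians, k = cos 18.4° / cos φ along parallels; h·k = 1.
At 66.8°: h = 0.4152, k = 2.409; principal scales a = 2.409, b = 0.4152.
sin(ω/2) = (a − b)/(a + b) = 1.994/2.824 = 0.7060, so ω = 2 arcsin(0.7060) ≈ 89.8°.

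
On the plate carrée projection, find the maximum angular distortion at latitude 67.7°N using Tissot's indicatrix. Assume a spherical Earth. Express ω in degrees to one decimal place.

In the plate carrée (x = Rλ, y = Rφ), meridians are true-scale (h = 1) and parallels are stretched by k = sec φ.
At 67.7°: h = 1.000, k = 2.635; principal scales a = 2.635, b = 1.000.
sin(ω/2) = (a − b)/(a + b) = 1.635/3.635 = 0.4498, so ω = 2 arcsin(0.4498) ≈ 53.5°.

53.5°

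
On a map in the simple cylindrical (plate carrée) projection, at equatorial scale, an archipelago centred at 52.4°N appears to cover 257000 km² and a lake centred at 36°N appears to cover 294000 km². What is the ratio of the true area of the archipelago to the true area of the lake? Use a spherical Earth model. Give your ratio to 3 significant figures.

On the plate carrée, areal scale = h·k = 1 × sec φ, so true area = apparent × cos φ.
True area of archipelago: 257000 × cos(52.4°) = 257000 × 0.6101 = 156800 km².
True area of lake: 294000 × cos(36°) = 294000 × 0.8090 = 237900 km².
Ratio = 156800 / 237900 ≈ 0.659.

0.659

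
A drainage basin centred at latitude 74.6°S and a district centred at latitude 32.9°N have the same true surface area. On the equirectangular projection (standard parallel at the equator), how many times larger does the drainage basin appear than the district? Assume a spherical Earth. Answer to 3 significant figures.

Plate carrée maps x = Rλ, y = Rφ. The meridian scale is h = 1 and the parallel scale is k = 1/cos φ = sec φ.
Areal scale at 74.6°: h·k = 1.000 × 3.766 = 3.766.
Areal scale at 32.9°: h·k = 1.000 × 1.191 = 1.191.
Ratio = 3.766/1.191 ≈ 3.16.

3.16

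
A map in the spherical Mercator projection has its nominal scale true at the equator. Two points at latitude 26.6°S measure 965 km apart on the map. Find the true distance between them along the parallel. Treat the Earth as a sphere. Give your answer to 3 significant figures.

The Mercator projection is conformal; its linear scale factor is the same in every direction and equals sec φ = 1/cos φ.
Along the parallel at 26.6°, map distances are exaggerated by k = sec 26.6° = 1.118.
True distance = 965 / 1.118 = 965 × cos 26.6° ≈ 863 km.

863 km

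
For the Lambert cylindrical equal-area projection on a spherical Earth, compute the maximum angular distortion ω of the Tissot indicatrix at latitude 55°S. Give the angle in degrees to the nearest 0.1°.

60.6°

The Lambert cylindrical equal-area projection is the cylindrical equal-area projection with its standard parallel at the equator (φ₀ = 0). A cylindrical equal-area projection with standard parallel φ₀ has meridian scale h = cos φ / cos φ₀ and parallel scale k = cos φ₀ / cos φ (so areas are preserved, h·k = 1).
At 55°: h = 0.5736, k = 1.743; principal scales a = 1.743, b = 0.5736.
sin(ω/2) = (a − b)/(a + b) = 1.170/2.317 = 0.5049, so ω = 2 arcsin(0.5049) ≈ 60.6°.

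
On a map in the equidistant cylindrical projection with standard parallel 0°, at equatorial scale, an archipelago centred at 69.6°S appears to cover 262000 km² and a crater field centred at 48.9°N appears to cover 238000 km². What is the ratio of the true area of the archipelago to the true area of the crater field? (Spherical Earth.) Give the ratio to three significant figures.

Plate carrée has h = 1 and k = sec φ, giving areal scale sec φ; true area = (apparent area) · cos φ.
True area of archipelago: 262000 × cos(69.6°) = 262000 × 0.3486 = 91330 km².
True area of crater field: 238000 × cos(48.9°) = 238000 × 0.6574 = 156500 km².
Ratio = 91330 / 156500 ≈ 0.584.

0.584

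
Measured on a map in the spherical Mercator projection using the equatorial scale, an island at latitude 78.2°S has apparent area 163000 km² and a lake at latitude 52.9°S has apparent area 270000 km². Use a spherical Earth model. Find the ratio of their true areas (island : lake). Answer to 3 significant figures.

0.0694

Since Mercator area scale is 1/cos²φ, the true area equals the apparent area multiplied by cos²φ.
True area of island: 163000 × cos²(78.2°) = 163000 × 0.04182 = 6816 km².
True area of lake: 270000 × cos²(52.9°) = 270000 × 0.3639 = 98240 km².
Ratio = 6816 / 98240 ≈ 0.0694.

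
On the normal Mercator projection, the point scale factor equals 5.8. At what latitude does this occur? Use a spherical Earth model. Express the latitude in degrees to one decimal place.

80.1°

Mercator scale is k = sec φ = 1/cos φ.
1/cos φ = 5.8  ⇒  cos φ = 0.1724  ⇒  φ = arccos(0.1724) ≈ 80.1°.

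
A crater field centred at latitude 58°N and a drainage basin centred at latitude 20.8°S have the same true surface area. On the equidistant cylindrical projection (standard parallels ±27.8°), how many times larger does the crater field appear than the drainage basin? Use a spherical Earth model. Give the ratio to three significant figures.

The equidistant cylindrical projection with φ₀ = 27.8° has h = 1 (meridians true) and k = cos φ₀ / cos φ along parallels.
Areal scale at 58°: h·k = 1.000 × 1.669 = 1.669.
Areal scale at 20.8°: h·k = 1.000 × 0.9463 = 0.9463.
Ratio = 1.669/0.9463 ≈ 1.76.

1.76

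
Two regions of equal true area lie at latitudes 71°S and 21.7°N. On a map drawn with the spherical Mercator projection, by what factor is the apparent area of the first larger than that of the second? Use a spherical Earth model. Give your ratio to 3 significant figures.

Mercator is conformal with k = sec φ, so areal scale = k² = sec²φ.
At 71°: sec²(71°) = 1/0.3256² = 9.434.
At 21.7°: sec²(21.7°) = 1/0.9291² = 1.158.
Ratio = 9.434/1.158 = cos²(21.7°)/cos²(71°) ≈ 8.14.

8.14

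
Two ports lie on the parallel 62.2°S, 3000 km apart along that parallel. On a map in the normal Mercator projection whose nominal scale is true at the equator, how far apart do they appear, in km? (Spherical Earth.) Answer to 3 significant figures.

6430 km

For Mercator, h = k = sec φ (a conformal cylindrical projection has a single point scale, 1/cos φ).
Along the parallel, k = sec 62.2° = 1/0.4664 = 2.144.
Map distance = 3000 × 2.144 ≈ 6430 km.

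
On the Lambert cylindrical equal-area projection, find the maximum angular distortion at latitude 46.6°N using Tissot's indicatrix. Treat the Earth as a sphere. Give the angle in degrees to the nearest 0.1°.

The Lambert cylindrical equal-area projection is the cylindrical equal-area projection with its standard parallel at the equator (φ₀ = 0). A cylindrical equal-area projection with standard parallel φ₀ has meridian scale h = cos φ / cos φ₀ and parallel scale k = cos φ₀ / cos φ (so areas are preserved, h·k = 1).
At 46.6°: h = 0.6871, k = 1.455; principal scales a = 1.455, b = 0.6871.
sin(ω/2) = (a − b)/(a + b) = 0.7683/2.143 = 0.3586, so ω = 2 arcsin(0.3586) ≈ 42.0°.

42.0°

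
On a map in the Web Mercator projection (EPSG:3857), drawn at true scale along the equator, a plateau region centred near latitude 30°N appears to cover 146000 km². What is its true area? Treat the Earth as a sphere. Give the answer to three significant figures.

The Mercator projection is conformal; its linear scale factor is the same in every direction and equals sec φ = 1/cos φ.
Areal scale = k² = sec²φ = 1/cos²(30°) = 1/0.8660² = 1.333.
True area = apparent / (areal scale) = 146000 / 1.333 ≈ 110000 km².

110000 km²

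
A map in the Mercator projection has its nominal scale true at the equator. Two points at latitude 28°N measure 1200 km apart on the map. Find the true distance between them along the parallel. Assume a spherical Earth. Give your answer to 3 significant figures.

Mercator is conformal, so the point scale is isotropic: h = k = sec φ = 1/cos φ.
Along the parallel at 28°, map distances are exaggerated by k = sec 28° = 1.133.
True distance = 1200 / 1.133 = 1200 × cos 28° ≈ 1060 km.

1060 km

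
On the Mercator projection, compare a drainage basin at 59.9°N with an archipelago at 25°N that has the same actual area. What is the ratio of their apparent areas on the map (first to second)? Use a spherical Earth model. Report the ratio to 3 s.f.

3.27

On Mercator, area is exaggerated by sec²φ = 1/cos²φ.
At 59.9°: sec²(59.9°) = 1/0.5015² = 3.976.
At 25°: sec²(25°) = 1/0.9063² = 1.217.
Ratio = 3.976/1.217 = cos²(25°)/cos²(59.9°) ≈ 3.27.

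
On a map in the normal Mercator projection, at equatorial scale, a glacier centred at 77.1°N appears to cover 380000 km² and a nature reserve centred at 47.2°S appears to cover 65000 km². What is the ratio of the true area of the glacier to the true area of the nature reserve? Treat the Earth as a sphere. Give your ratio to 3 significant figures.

Mercator's areal exaggeration is sec²φ; hence true area = (apparent area) · cos²φ.
True area of glacier: 380000 × cos²(77.1°) = 380000 × 0.04984 = 18940 km².
True area of nature reserve: 65000 × cos²(47.2°) = 65000 × 0.4616 = 30010 km².
Ratio = 18940 / 30010 ≈ 0.631.

0.631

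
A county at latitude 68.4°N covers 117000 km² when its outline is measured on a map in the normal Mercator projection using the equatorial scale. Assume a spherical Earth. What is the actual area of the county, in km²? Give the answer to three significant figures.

The Mercator projection is conformal; its linear scale factor is the same in every direction and equals sec φ = 1/cos φ.
Areal scale = k² = sec²φ = 1/cos²(68.4°) = 1/0.3681² = 7.379.
True area = apparent / (areal scale) = 117000 / 7.379 ≈ 15900 km².

15900 km²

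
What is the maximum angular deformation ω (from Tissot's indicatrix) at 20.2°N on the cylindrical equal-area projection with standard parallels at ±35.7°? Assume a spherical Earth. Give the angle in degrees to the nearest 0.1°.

A cylindrical equal-area projection with standard parallel φ₀ has meridian scale h = cos φ / cos φ₀ and parallel scale k = cos φ₀ / cos φ (so areas are preserved, h·k = 1).
At 20.2°: h = 1.156, k = 0.8653; principal scales a = 1.156, b = 0.8653.
sin(ω/2) = (a − b)/(a + b) = 0.2904/2.021 = 0.1437, so ω = 2 arcsin(0.1437) ≈ 16.5°.

16.5°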